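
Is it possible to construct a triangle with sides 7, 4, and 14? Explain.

No.
The triangle inequality is violated: 7 + 4 = 11 ≤ 14.
These lengths cannot form a triangle.

No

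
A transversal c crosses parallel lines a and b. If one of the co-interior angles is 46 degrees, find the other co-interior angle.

Co-interior (same-side interior) angles are between the parallel lines on the same side of the transversal.
Unlike corresponding or alternate interior angles, they are supplementary rather than equal.
So the angle = 180 - 46 = 134 degrees.

134 degrees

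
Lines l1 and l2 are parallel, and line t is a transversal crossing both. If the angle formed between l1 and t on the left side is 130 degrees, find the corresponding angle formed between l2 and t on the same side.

When a transversal crosses parallel lines, angles in the same position at each intersection are called corresponding angles.
These are always equal, so the answer is 130 degrees.

130 degrees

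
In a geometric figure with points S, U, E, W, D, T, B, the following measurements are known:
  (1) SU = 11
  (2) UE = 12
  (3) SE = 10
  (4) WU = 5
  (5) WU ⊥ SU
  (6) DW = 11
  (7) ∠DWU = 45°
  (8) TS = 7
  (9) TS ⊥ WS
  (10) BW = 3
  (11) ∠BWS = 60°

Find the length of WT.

Step 1: By the law of cosines on triangle SUW: SW² = 11² + 5² − 2·11·5·cos(90°) = 146, so SW = √146.
Step 2: By the law of cosines on triangle WST: WT² = √146² + 7² − 2·√146·7·cos(90°) = 195, so WT = √195.

Therefore, the length of WT = √195.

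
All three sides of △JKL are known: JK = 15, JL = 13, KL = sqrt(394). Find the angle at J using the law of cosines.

By the inverse law of cosines: cos(J) = (JK² + JL² - KL²) / (2 × JK × JL)
cos(J) = (15² + 13² - (sqrt(394))²) / (2 × 15 × 13)
cos(J) = (225 + 169 - (394)) / 390
cos(J) = 0
J = arccos(0) = 90°

90°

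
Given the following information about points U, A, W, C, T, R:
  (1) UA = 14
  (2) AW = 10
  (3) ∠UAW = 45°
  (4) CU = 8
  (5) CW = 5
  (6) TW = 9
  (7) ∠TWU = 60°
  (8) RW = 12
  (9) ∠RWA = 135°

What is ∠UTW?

Step 1: By the law of cosines on triangle UAW: UW² = 14² + 10² − 2·14·10·cos(45°) = 98.01, so UW ≈ 9.9.
Step 2: By the law of cosines on triangle TWU: TU² = 9² + 9.9² − 2·9·9.9·cos(60°) = 89.91, so TU ≈ 9.48.
Step 3: By the inverse law of cosines on triangle UTW: cos(∠UTW) = (9.48² + 9² − 9.9²) / (2·9.48·9) = 72.9/170.68 = 0.4271, so ∠UTW = 64.72°.

Therefore, the measure of angle ∠UTW = 64.72°.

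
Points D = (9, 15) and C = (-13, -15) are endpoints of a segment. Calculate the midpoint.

M = ((x₁ + x₂)/2, (y₁ + y₂)/2)
= ((9 + -13)/2, (15 + -15)/2)
= (-4/2, 0/2) = (-2, 0)

(-2, 0)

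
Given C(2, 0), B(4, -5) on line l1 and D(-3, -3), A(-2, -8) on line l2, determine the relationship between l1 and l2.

Slope of line 1: m1 = (-5 - 0)/(4 - 2) = -5/2 = -5/2
Slope of line 2: m2 = (-8 - -3)/(-2 - -3) = -5/1 = -5
m1 != m2 and m1*m2 = 25/2 != -1. Neither.

Neither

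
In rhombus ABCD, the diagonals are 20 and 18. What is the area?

Area = (20 * 18) / 2 = 360 / 2 = 180

180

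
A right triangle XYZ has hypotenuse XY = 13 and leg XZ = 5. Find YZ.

By the Pythagorean theorem: YZ^2 = XY^2 - XZ^2
YZ^2 = 13^2 - 5^2 = 169 - 25 = 144
YZ = sqrt(144) = 12

12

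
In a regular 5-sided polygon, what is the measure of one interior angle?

Each interior angle of a regular n-gon is (n - 2) * 180 / n.
For n = 5: (5 - 2) * 180 / 5 = 540/5 = 108 degrees.

108 degrees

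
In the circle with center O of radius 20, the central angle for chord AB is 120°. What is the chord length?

Drop a perpendicular from the center to the chord, bisecting both the chord and the central angle.
Each half-chord = r sin(θ/2) = 20 sin(60°).
The full chord = 2 × 20 × sin(60°) = 20*sqrt(3).

20*sqrt(3)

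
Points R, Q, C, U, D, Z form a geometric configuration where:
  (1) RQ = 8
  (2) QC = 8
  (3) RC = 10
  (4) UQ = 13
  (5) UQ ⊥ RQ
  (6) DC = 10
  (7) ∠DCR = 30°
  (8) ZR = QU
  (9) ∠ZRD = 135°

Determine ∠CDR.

Step 1: By the law of cosines on triangle DCR: DR² = 10² + 10² − 2·10·10·cos(30°) = 26.79, so DR ≈ 5.18.
Step 2: By the inverse law of cosines on triangle CDR: cos(∠CDR) = (10² + 5.18² − 10²) / (2·10·5.18) = 26.79/103.53 = 0.2588, so ∠CDR = 75°.

Therefore, the measure of angle ∠CDR = 75°.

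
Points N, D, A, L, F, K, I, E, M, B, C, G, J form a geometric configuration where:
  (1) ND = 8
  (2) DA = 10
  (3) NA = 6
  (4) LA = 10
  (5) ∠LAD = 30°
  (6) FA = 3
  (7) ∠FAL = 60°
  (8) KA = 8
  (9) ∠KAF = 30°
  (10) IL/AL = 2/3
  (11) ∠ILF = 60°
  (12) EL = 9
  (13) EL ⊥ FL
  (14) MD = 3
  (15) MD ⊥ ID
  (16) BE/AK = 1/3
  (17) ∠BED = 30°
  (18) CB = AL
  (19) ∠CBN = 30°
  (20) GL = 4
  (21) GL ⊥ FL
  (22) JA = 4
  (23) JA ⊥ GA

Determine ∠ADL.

Step 1: By the law of cosines on triangle DAL: DL² = 10² + 10² − 2·10·10·cos(30°) = 26.79, so DL ≈ 5.18.
Step 2: By the inverse law of cosines on triangle ADL: cos(∠ADL) = (10² + 5.18² − 10²) / (2·10·5.18) = 26.79/103.53 = 0.2588, so ∠ADL = 75°.

Therefore, the measure of angle ∠ADL = 75°.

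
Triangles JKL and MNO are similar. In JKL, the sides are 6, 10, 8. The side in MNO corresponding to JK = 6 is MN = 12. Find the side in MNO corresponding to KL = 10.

Similar triangles have proportional sides. Setting up the proportion:
MN / JK = NO / KL
12 / 6 = NO / 10
NO = 10 * 12 / 6 = 20.

20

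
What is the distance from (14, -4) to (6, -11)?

d = sqrt((-8)^2 + (-7)^2) = sqrt(113)

sqrt(113)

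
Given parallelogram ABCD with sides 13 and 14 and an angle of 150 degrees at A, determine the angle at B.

Consecutive angles are supplementary: angle B = 180 - 150 = 30 degrees.

30 degrees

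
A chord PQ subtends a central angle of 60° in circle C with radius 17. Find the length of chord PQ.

Chord length = 2r sin(θ/2)
= 2 × 17 × sin(60°/2)
= 2 × 17 × sin(30°)
= 17

17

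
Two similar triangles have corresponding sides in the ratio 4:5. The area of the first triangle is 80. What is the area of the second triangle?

The ratio of areas of similar triangles = (side ratio)^2.
Side ratio = 4:5, so area ratio = 16:25.
Area of the second triangle / Area of the first triangle = 25/16
Area of the second triangle = 80 * 25/16 = 125

125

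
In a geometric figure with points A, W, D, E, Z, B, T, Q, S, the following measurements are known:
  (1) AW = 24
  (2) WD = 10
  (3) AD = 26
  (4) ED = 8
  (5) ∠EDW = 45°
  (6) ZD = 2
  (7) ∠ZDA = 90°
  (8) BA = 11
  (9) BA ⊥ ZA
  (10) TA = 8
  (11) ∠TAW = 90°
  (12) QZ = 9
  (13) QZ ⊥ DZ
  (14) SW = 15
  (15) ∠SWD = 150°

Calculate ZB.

Step 1: By the law of cosines on triangle ZDA: ZA² = 2² + 26² − 2·2·26·cos(90°) = 680, so ZA = 2·√170.
Step 2: By the law of cosines on triangle ZAB: ZB² = (2·√170)² + 11² − 2·2·√170·11·cos(90°) = 801, so ZB = 3·√89.

Therefore, the length of ZB = 3·√89.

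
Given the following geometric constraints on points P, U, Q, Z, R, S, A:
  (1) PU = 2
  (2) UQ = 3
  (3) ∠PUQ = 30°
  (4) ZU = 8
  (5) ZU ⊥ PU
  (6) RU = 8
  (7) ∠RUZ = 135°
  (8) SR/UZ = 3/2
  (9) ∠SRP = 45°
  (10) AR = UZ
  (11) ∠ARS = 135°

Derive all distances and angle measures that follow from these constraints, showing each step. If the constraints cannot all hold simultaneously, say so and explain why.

The constraints are consistent.

From the given relations:
  SR = 3/2·UZ = 3/2·8 = 12
  AR = UZ = 8

Step 1: From PU = 2, UQ = 3, and ∠PUQ = 30°, by the law of cosines:
  PQ² = PU² + UQ² - 2·PU·UQ·cos(30°) = 4 + 9 - 10.39 = 2.608
  PQ ≈ 1.61

Step 2: From PU = 2, UZ = 8, and ∠PUZ = 90°, by the law of cosines:
  PZ² = PU² + UZ² - 2·PU·UZ·cos(90°) = 4 + 64 - 0 = 68
  PZ = 2·√17

Step 3: From ZU = 8, UR = 8, and ∠ZUR = 135°, by the law of cosines:
  ZR² = ZU² + UR² - 2·ZU·UR·cos(135°) = 64 + 64 + 90.51 = 218.5
  ZR ≈ 14.78

Step 4: From SR = 12, RA = 8, and ∠SRA = 135°, by the law of cosines:
  SA² = SR² + RA² - 2·SR·RA·cos(135°) = 144 + 64 + 135.8 = 343.8
  SA ≈ 18.54

Step 5: From PQ = 1.61, PU = 2, QU = 3, by the inverse law of cosines:
  cos(∠QPU) = (PQ² + PU² - QU²) / (2·PQ·PU)
  ∠QPU = 111.74°

Step 6: From PU = 2, PZ = 2·√17, UZ = 8, by the inverse law of cosines:
  cos(∠UPZ) = (PU² + PZ² - UZ²) / (2·PU·PZ)
  ∠UPZ = 75.96°

Step 7: From QP = 1.61, QU = 3, PU = 2, by the inverse law of cosines:
  cos(∠PQU) = (QP² + QU² - PU²) / (2·QP·QU)
  ∠PQU = 38.26°

Step 8: From ZP = 2·√17, ZU = 8, PU = 2, by the inverse law of cosines:
  cos(∠PZU) = (ZP² + ZU² - PU²) / (2·ZP·ZU)
  ∠PZU = 14.04°

Step 9: From ZR = 14.78, ZU = 8, RU = 8, by the inverse law of cosines:
  cos(∠RZU) = (ZR² + ZU² - RU²) / (2·ZR·ZU)
  ∠RZU = 22.5°

Step 10: From RU = 8, RZ = 14.78, UZ = 8, by the inverse law of cosines:
  cos(∠URZ) = (RU² + RZ² - UZ²) / (2·RU·RZ)
  ∠URZ = 22.5°

Step 11: From SA = 18.54, SR = 12, AR = 8, by the inverse law of cosines:
  cos(∠ASR) = (SA² + SR² - AR²) / (2·SA·SR)
  ∠ASR = 17.76°

Step 12: From AR = 8, AS = 18.54, RS = 12, by the inverse law of cosines:
  cos(∠RAS) = (AR² + AS² - RS²) / (2·AR·AS)
  ∠RAS = 27.24°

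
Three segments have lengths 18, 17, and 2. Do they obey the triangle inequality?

Yes.
The triangle inequality requires that the sum of any two sides exceeds the third.
Here 2 + 17 = 19 > 18, so the condition is met.

Yes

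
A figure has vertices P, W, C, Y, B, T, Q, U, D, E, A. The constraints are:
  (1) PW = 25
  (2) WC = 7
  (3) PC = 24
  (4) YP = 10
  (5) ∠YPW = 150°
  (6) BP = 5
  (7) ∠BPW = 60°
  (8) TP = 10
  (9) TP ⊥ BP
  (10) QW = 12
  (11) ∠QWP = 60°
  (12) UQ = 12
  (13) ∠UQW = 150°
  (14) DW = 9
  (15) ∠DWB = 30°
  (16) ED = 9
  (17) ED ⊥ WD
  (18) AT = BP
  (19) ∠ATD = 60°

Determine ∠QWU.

Step 1: By the law of cosines on triangle WQU: WU² = 12² + 12² − 2·12·12·cos(150°) = 537.42, so WU ≈ 23.18.
Step 2: By the inverse law of cosines on triangle QWU: cos(∠QWU) = (12² + 23.18² − 12²) / (2·12·23.18) = 537.42/556.37 = 0.9659, so ∠QWU = 15°.

Therefore, the measure of angle ∠QWU = 15°.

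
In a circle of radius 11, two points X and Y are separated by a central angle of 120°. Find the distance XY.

Chord = 2(11) sin(60°) = 11*sqrt(3)

11*sqrt(3)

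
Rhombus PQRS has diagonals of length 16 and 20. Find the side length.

In a rhombus, the diagonals bisect each other perpendicularly, creating four congruent right triangles.
Each triangle has legs 8 (half of 16) and 10 (half of 20).
The hypotenuse of each right triangle is a side of the rhombus:
side = sqrt(8^2 + 10^2) = sqrt(164) = 2*sqrt(41)

2*sqrt(41)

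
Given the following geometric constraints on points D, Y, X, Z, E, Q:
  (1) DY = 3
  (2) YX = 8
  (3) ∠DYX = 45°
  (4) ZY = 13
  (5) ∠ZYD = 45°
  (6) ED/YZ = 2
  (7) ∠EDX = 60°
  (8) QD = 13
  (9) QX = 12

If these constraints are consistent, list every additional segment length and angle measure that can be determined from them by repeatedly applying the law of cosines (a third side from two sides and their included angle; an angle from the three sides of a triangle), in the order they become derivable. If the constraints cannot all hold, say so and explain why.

The constraints are consistent. Derivable facts, in order:
After 1 step:
- DX ≈ 6.25
- DZ ≈ 11.08
After 2 steps:
- XE ≈ 23.51
- ∠DQX = 28.6°
- ∠DXQ = 84.62°
- ∠DXY = 19.84°
- ∠DZY = 11.03°
- ∠QDX = 66.78°
- ∠XDY = 115.16°
- ∠YDZ = 123.97°
After 3 steps:
- ∠DEX = 13.31°
- ∠DXE = 106.69°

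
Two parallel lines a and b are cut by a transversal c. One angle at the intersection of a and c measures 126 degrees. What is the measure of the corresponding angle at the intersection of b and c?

Corresponding angles are equal: 126 degrees.

126 degrees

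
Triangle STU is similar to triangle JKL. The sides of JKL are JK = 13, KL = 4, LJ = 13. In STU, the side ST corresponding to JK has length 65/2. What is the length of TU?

Similar triangles have proportional sides. Setting up the proportion:
ST / JK = TU / KL
65/2 / 13 = TU / 4
TU = 4 * 65/2 / 13 = 10.

10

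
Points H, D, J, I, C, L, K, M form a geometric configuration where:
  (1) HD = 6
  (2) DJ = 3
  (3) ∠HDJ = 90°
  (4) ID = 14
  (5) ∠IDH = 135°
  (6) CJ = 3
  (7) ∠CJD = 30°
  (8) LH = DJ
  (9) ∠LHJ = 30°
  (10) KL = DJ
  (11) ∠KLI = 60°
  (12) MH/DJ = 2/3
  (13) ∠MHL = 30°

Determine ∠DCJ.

Step 1: By the law of cosines on triangle CJD: CD² = 3² + 3² − 2·3·3·cos(30°) = 2.41, so CD ≈ 1.55.
Step 2: By the inverse law of cosines on triangle DCJ: cos(∠DCJ) = (1.55² + 3² − 3²) / (2·1.55·3) = 2.41/9.32 = 0.2588, so ∠DCJ = 75°.

Therefore, the measure of angle ∠DCJ = 75°.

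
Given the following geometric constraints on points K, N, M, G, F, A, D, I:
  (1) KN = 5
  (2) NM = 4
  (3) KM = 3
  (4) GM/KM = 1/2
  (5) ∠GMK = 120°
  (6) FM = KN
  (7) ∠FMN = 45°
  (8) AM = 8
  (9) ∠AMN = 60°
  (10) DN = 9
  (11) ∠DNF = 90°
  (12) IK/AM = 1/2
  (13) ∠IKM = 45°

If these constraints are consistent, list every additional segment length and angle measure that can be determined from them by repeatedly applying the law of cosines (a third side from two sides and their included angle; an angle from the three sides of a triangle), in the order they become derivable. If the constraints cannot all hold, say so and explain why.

The constraints are consistent. Derivable facts, in order:
After 1 step:
- KG = 3/2·√7
- MI ≈ 2.83
- NA = 4·√3
- NF ≈ 3.57
- ∠KMN = 90°
- ∠KNM = 36.87°
- ∠MKN = 53.13°
After 2 steps:
- FD ≈ 9.68
- ∠ANM = 90°
- ∠FNM = 82.52°
- ∠GKM = 19.11°
- ∠IMK = 86.53°
- ∠KGM = 40.89°
- ∠KIM = 48.47°
- ∠MAN = 30°
- ∠MFN = 52.48°
After 3 steps:
- ∠DFN = 68.39°
- ∠FDN = 21.61°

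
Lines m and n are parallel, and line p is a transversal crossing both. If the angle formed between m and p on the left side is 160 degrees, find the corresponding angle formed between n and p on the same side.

When a transversal crosses parallel lines, angles in the same position at each intersection are called corresponding angles.
These are always equal, so the answer is 160 degrees.

160 degrees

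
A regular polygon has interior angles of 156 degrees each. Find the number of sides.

Each interior angle of a regular n-gon is (n - 2) * 180 / n.
Setting this equal to 156:
(n - 2) * 180 / n = 156
Each exterior angle = 180 - 156 = 24 degrees.
Since exterior angles sum to 360: n = 360 / 24 = 15.

15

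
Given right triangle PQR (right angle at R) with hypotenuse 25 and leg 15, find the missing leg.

By the Pythagorean theorem: QR^2 = PQ^2 - PR^2
QR^2 = 25^2 - 15^2 = 625 - 225 = 400
QR = sqrt(400) = 20

20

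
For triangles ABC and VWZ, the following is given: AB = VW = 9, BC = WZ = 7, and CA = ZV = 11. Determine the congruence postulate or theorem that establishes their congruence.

The given information matches SSS: All three pairs of corresponding sides are equal (Side-Side-Side).

SSS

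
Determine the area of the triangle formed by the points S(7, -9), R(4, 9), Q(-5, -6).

Using the Shoelace formula for a triangle:
Area = (1/2)|x0(y1 - y2) + x1(y2 - y0) + x2(y0 - y1)|
Area = (1/2)|7(9 - -6) + 4(-6 - -9) + -5(-9 - 9)|
Area = (1/2)|105 + 12 + 90|
Area = (1/2)|207|
Area = (1/2)(207)
Area = 207/2

207/2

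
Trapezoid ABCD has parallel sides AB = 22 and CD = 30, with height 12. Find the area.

Area of a trapezoid = (base1 + base2) * height / 2
Area = (22 + 30) * 12 / 2
Area = 52 * 12 / 2
Area = 624 / 2
Area = 312

312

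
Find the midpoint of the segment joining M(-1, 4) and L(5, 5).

The midpoint is the average of the coordinates:
x: (-1 + 5)/2 = 2
y: (4 + 5)/2 = 9/2
Midpoint = (2, 9/2)

(2, 9/2)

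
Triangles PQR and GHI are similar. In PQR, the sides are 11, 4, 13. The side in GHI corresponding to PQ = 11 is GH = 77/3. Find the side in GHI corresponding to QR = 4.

k = 77/3/11 = 7/3. HI = 7/3 * 4 = 28/3.

28/3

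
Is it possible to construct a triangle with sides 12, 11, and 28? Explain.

Check the triangle inequality: 12 + 11 = 23 ≤ 28.
Since the sum of two sides does not exceed the third, no triangle can be formed.

No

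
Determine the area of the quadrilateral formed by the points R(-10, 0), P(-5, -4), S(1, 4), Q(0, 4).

The Shoelace formula works by pairing each vertex with the next (cycling back to the first).
For each pair, compute x_i*y_(i+1) - x_(i+1)*y_i:
  (-10*-4 - -5*0) = 40
  (-5*4 - 1*-4) = -16
  (1*4 - 0*4) = 4
  (0*0 - -10*4) = 40
Taking half the absolute value of the total: Area = (1/2)(68) = 34.

34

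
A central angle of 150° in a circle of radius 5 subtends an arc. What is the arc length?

The full circumference is 2πr = 2π(5) = 10*pi.
The arc spans 150° out of 360°, which is a fraction of 5/12.
Arc length = 10*pi × 5/12 = 25*pi/6.

25*pi/6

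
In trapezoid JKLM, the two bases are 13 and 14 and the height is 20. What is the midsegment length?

midsegment = (13 + 14) / 2 = 27 / 2 = 27/2

27/2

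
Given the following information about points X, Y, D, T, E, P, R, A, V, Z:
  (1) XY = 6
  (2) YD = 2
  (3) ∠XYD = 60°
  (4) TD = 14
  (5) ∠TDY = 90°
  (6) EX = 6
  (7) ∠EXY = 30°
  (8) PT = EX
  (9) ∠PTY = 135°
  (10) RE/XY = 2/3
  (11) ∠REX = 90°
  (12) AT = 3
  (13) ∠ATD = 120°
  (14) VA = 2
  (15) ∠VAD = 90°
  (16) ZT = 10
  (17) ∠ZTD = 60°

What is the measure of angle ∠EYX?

Step 1: By the law of cosines on triangle YXE: YE² = 6² + 6² − 2·6·6·cos(30°) = 9.65, so YE ≈ 3.11.
Step 2: By the inverse law of cosines on triangle EYX: cos(∠EYX) = (3.11² + 6² − 6²) / (2·3.11·6) = 9.65/37.27 = 0.2588, so ∠EYX = 75°.

Therefore, the measure of angle ∠EYX = 75°.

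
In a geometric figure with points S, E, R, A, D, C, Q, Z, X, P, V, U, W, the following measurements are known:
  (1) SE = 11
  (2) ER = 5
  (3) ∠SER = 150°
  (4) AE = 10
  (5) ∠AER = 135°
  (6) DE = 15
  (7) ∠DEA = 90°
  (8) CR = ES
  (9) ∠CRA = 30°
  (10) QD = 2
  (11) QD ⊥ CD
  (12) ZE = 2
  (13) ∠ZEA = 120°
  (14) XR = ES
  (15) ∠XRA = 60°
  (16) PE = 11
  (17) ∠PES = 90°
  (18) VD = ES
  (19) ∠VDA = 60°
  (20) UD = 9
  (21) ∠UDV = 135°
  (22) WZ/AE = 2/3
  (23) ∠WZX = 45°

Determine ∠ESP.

Step 1: By the law of cosines on triangle SEP: SP² = 11² + 11² − 2·11·11·cos(90°) = 242, so SP = 11·√2.
Step 2: By the inverse law of cosines on triangle ESP: cos(∠ESP) = (11² + (11·√2)² − 11²) / (2·11·11·√2) = 242/342.24 = 0.7071, so ∠ESP = 45°.

Therefore, the measure of angle ∠ESP = 45°.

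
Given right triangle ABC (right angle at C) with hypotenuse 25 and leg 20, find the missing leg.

BC = sqrt(25^2 - 20^2) = sqrt(225) = 15

15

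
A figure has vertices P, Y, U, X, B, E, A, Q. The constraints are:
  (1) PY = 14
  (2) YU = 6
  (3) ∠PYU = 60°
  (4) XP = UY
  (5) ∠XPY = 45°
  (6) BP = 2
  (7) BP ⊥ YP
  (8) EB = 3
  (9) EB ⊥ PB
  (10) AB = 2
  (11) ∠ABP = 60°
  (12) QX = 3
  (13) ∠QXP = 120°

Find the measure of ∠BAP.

Step 1: By the law of cosines on triangle ABP: AP² = 2² + 2² − 2·2·2·cos(60°) = 4, so AP = 2.
Step 2: By the inverse law of cosines on triangle BAP: cos(∠BAP) = (2² + 2² − 2²) / (2·2·2) = 4/8 = 0.5, so ∠BAP = 60°.

Therefore, the measure of angle ∠BAP = 60°.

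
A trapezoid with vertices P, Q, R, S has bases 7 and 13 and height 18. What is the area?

Area of a trapezoid = (base1 + base2) * height / 2
Area = (7 + 13) * 18 / 2
Area = 20 * 18 / 2
Area = 360 / 2
Area = 180

180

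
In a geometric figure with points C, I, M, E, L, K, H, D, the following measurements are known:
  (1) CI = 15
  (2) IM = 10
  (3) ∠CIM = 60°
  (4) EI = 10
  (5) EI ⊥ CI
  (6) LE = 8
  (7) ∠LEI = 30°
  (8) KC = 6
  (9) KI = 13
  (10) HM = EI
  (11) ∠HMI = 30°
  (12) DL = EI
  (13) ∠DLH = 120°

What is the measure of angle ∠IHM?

From the given relations: HM = EI = 10.
Step 1: By the law of cosines on triangle HMI: HI² = 10² + 10² − 2·10·10·cos(30°) = 26.79, so HI ≈ 5.18.
Step 2: By the inverse law of cosines on triangle IHM: cos(∠IHM) = (5.18² + 10² − 10²) / (2·5.18·10) = 26.79/103.53 = 0.2588, so ∠IHM = 75°.

Therefore, the measure of angle ∠IHM = 75°.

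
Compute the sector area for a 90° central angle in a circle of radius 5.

Sector area = π(5²)(1/4) = 25*pi/4

25*pi/4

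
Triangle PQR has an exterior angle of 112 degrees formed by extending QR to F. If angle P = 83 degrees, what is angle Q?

The exterior angle theorem states that an exterior angle equals the sum of the two non-adjacent interior angles.
So 112 = 83 + angle Q, which gives angle Q = 112 - 83 = 29 degrees.

29 degrees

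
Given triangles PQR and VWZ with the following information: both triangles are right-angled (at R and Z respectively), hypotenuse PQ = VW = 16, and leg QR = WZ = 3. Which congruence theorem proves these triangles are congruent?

The given information matches HL: The hypotenuse and one leg of two right triangles are equal (Hypotenuse-Leg).

HL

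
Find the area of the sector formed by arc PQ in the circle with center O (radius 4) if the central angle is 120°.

Sector area = π(4²)(1/3) = 16*pi/3

16*pi/3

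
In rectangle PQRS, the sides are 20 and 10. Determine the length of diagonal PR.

Using the Pythagorean theorem:
d² = 20² + 10² = 400 + 100 = 500
d = sqrt(500) = 10*sqrt(5)

10*sqrt(5)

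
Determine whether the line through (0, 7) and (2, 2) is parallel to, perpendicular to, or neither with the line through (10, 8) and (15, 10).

Slope of line 1: m1 = (2 - 7)/(2 - 0) = -5/2 = -5/2
Slope of line 2: m2 = (10 - 8)/(15 - 10) = 2/5 = 2/5
m1 * m2 = -1, so perpendicular.

Perpendicular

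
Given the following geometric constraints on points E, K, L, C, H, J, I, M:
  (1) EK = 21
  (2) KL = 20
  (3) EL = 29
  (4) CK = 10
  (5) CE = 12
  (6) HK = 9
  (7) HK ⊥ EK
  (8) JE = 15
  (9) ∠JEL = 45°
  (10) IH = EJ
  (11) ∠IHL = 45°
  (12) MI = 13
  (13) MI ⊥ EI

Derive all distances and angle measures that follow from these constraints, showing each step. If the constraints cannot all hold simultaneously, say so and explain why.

The constraints are consistent.

From the given relations:
  IH = EJ = 15

Step 1: From EK = 21, KH = 9, and ∠EKH = 90°, by the law of cosines:
  EH² = EK² + KH² - 2·EK·KH·cos(90°) = 441 + 81 - 0 = 522
  EH = 3·√58

Step 2: From LE = 29, EJ = 15, and ∠LEJ = 45°, by the law of cosines:
  LJ² = LE² + EJ² - 2·LE·EJ·cos(45°) = 841 + 225 - 615.2 = 450.8
  LJ ≈ 21.23

Step 3: From EC = 12, EK = 21, CK = 10, by the inverse law of cosines:
  cos(∠CEK) = (EC² + EK² - CK²) / (2·EC·EK)
  ∠CEK = 15.78°

Step 4: From EK = 21, EL = 29, KL = 20, by the inverse law of cosines:
  cos(∠KEL) = (EK² + EL² - KL²) / (2·EK·EL)
  ∠KEL = 43.6°

Step 5: From KC = 10, KE = 21, CE = 12, by the inverse law of cosines:
  cos(∠CKE) = (KC² + KE² - CE²) / (2·KC·KE)
  ∠CKE = 19.05°

Step 6: From KE = 21, KL = 20, EL = 29, by the inverse law of cosines:
  cos(∠EKL) = (KE² + KL² - EL²) / (2·KE·KL)
  ∠EKL = 90°

Step 7: From LE = 29, LK = 20, EK = 21, by the inverse law of cosines:
  cos(∠ELK) = (LE² + LK² - EK²) / (2·LE·LK)
  ∠ELK = 46.4°

Step 8: From CE = 12, CK = 10, EK = 21, by the inverse law of cosines:
  cos(∠ECK) = (CE² + CK² - EK²) / (2·CE·CK)
  ∠ECK = 145.17°

Step 9: From EH = 3·√58, EK = 21, HK = 9, by the inverse law of cosines:
  cos(∠HEK) = (EH² + EK² - HK²) / (2·EH·EK)
  ∠HEK = 23.2°

Step 10: From LE = 29, LJ = 21.23, EJ = 15, by the inverse law of cosines:
  cos(∠ELJ) = (LE² + LJ² - EJ²) / (2·LE·LJ)
  ∠ELJ = 29.97°

Step 11: From HE = 3·√58, HK = 9, EK = 21, by the inverse law of cosines:
  cos(∠EHK) = (HE² + HK² - EK²) / (2·HE·HK)
  ∠EHK = 66.8°

Step 12: From JE = 15, JL = 21.23, EL = 29, by the inverse law of cosines:
  cos(∠EJL) = (JE² + JL² - EL²) / (2·JE·JL)
  ∠EJL = 105.03°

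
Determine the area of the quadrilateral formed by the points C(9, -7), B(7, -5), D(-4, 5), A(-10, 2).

The Shoelace formula works by pairing each vertex with the next (cycling back to the first).
For each pair, compute x_i*y_(i+1) - x_(i+1)*y_i:
  (9*-5 - 7*-7) = 4
  (7*5 - -4*-5) = 15
  (-4*2 - -10*5) = 42
  (-10*-7 - 9*2) = 52
Taking half the absolute value of the total: Area = (1/2)(113) = 113/2.

113/2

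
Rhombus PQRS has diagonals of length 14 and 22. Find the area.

Area of a rhombus = (d1 * d2) / 2
Area = (14 * 22) / 2
Area = 308 / 2
Area = 154

154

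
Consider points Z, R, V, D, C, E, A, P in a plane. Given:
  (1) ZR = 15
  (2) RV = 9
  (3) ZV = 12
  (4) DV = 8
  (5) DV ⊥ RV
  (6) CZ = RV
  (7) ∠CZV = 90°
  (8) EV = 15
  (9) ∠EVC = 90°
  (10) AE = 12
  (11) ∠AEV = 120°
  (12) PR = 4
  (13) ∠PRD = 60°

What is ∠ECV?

From the given relations: CZ = RV = 9.
Step 1: By the law of cosines on triangle CZV: CV² = 9² + 12² − 2·9·12·cos(90°) = 225, so CV = 15.
Step 2: By the law of cosines on triangle CVE: CE² = 15² + 15² − 2·15·15·cos(90°) = 450, so CE = 15·√2.
Step 3: By the inverse law of cosines on triangle ECV: cos(∠ECV) = ((15·√2)² + 15² − 15²) / (2·15·√2·15) = 450/636.4 = 0.7071, so ∠ECV = 45°.

Therefore, the measure of angle ∠ECV = 45°.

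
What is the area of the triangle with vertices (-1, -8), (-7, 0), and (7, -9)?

Shoelace: Area = (1/2)|-1(0--9) + -7(-9--8) + 7(-8-0)| = (1/2)(58) = 29

29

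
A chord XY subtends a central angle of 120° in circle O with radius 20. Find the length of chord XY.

Chord = 2(20) sin(60°) = 20*sqrt(3)

20*sqrt(3)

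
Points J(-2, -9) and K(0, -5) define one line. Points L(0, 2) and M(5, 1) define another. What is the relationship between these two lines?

Slope of line 1: m1 = (-5 - -9)/(0 - -2) = 4/2 = 2
Slope of line 2: m2 = (1 - 2)/(5 - 0) = -1/5 = -1/5
m1 != m2 (2 != -1/5), so not parallel.
m1 * m2 = (2) * (-1/5) = -2/5 != -1, so not perpendicular.
The lines are neither parallel nor perpendicular.

Neither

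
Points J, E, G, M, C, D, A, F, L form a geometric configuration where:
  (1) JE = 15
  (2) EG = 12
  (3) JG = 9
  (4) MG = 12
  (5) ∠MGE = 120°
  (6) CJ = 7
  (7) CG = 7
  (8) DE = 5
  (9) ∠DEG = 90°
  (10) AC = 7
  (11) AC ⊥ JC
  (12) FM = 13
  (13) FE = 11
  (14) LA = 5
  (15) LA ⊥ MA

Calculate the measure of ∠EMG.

Step 1: By the law of cosines on triangle MGE: ME² = 12² + 12² − 2·12·12·cos(120°) = 432, so ME = 12·√3.
Step 2: By the inverse law of cosines on triangle EMG: cos(∠EMG) = ((12·√3)² + 12² − 12²) / (2·12·√3·12) = 432/498.83 = 0.866, so ∠EMG = 30°.

Therefore, the measure of angle ∠EMG = 30°.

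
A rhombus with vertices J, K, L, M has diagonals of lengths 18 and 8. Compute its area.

The diagonals of a rhombus divide it into four right triangles.
Each triangle has legs 18/ 2 = 9 and 8/2 = 4, so each has area (1/2)*9*4 = 18.
Four such triangles give total area = (d1 * d2) / 2 = 72.

72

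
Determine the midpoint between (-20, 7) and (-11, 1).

The midpoint is the point halfway along the segment.
Move half the horizontal distance: -20 + (-11 - -20)/2 = -20 + 9/2 = -31/2
Move half the vertical distance: 7 + (1 - 7)/2 = 7 + -6/2 = 4
Midpoint = (-31/2, 4)

(-31/2, 4)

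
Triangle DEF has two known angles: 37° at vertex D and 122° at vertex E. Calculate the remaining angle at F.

The interior angles sum to 180°: angle F = 180 - 37 - 122 = 21°.
The triangle is obtuse (angles 37°, 122°, 21°).

21 degrees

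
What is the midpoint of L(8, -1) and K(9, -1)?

The midpoint is the average of the coordinates:
x: (8 + 9)/2 = 17/2
y: (-1 + -1)/2 = -1
Midpoint = (17/2, -1)

(17/2, -1)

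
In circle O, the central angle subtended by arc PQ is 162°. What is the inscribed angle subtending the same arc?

Inscribed angle = 162° / 2 = 81° (inscribed angle theorem).

81°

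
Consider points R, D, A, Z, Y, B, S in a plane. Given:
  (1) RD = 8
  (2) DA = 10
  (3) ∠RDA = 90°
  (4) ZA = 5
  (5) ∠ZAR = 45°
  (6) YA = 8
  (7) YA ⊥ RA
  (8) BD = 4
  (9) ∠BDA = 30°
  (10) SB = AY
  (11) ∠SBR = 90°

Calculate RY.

Step 1: By the law of cosines on triangle RDA: RA² = 8² + 10² − 2·8·10·cos(90°) = 164, so RA = 2·√41.
Step 2: By the law of cosines on triangle RAY: RY² = (2·√41)² + 8² − 2·2·√41·8·cos(90°) = 228, so RY = 2·√57.

Therefore, the length of RY = 2·√57.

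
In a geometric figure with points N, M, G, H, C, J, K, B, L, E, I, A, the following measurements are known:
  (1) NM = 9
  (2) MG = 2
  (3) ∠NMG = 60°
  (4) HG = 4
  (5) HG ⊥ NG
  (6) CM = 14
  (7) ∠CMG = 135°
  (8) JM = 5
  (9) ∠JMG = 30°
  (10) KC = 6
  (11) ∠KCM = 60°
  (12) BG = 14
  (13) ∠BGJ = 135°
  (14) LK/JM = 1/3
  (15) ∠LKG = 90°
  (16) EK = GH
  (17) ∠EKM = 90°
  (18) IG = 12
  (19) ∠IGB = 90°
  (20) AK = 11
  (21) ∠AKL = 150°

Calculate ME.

From the given relations: EK = GH = 4.
Step 1: By the law of cosines on triangle KCM: KM² = 6² + 14² − 2·6·14·cos(60°) = 148, so KM = 2·√37.
Step 2: By the law of cosines on triangle MKE: ME² = (2·√37)² + 4² − 2·2·√37·4·cos(90°) = 164, so ME = 2·√41.

Therefore, the length of ME = 2·√41.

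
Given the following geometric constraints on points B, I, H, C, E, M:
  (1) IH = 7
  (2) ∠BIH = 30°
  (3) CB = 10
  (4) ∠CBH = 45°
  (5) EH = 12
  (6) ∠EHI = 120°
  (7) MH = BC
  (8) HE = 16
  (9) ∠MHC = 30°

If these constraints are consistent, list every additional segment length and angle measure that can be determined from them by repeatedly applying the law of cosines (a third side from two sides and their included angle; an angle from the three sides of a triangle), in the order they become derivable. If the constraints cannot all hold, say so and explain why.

These constraints are not satisfiable: (5) EH = 12 and (8) HE = 16 assign two different lengths to the same segment. No planar figure meets all of them, so nothing further can be derived.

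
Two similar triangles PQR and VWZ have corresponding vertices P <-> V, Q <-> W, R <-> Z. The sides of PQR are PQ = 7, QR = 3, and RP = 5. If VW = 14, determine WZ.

Since the triangles are similar, the ratio of corresponding sides is constant.
Scale factor k = VW / PQ = 14 / 7 = 2
WZ = k * QR = 2 * 3 = 6

6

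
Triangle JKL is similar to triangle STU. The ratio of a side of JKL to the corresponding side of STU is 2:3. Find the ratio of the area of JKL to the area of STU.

Area scales with the square of linear dimensions. If every length is multiplied by 2/3, then the area is multiplied by (2/3)^2 = 4/9.
The area ratio is 4:9.

4:9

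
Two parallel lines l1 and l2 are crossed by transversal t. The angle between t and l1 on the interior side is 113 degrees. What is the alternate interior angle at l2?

Alternate interior angles are equal: 113 degrees.

113 degrees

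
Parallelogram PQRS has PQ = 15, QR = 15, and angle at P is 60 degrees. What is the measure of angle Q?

In a parallelogram, consecutive angles are supplementary (sum to 180°).
angle Q = 180 - angle P
angle Q = 180 - 60
angle Q = 120 degrees

120 degrees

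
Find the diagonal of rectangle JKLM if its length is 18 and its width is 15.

Using the Pythagorean theorem:
d² = 18² + 15² = 324 + 225 = 549
d = sqrt(549) = 3*sqrt(61)

3*sqrt(61)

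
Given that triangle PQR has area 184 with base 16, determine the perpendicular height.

Area = (1/2) * base * height
height = 2 * Area / base
height = 2 * 184 / 16
height = 368 / 16
height = 23

23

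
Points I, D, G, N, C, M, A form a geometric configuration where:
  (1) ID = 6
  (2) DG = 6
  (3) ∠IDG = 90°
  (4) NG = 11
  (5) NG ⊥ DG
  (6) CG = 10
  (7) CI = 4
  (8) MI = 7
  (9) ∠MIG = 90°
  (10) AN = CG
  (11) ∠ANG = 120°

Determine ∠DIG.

Step 1: By the law of cosines on triangle IDG: IG² = 6² + 6² − 2·6·6·cos(90°) = 72, so IG = 6·√2.
Step 2: By the inverse law of cosines on triangle DIG: cos(∠DIG) = (6² + (6·√2)² − 6²) / (2·6·6·√2) = 72/101.82 = 0.7071, so ∠DIG = 45°.

Therefore, the measure of angle ∠DIG = 45°.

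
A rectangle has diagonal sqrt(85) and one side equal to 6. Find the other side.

The diagonal of a rectangle forms a right triangle with the two sides.
Rearranging the Pythagorean theorem: missing side = sqrt(d^2 - known^2).
= sqrt(85 - 36) = sqrt(49) = 7.

7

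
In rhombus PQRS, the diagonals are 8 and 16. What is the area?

Area = (8 * 16) / 2 = 128 / 2 = 64

64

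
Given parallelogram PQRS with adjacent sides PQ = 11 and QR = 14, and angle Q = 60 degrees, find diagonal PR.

Using the law of cosines:
d^2 = 11^2 + 14^2 - 2(11)(14)cos(60 degrees)
d^2 = 121 + 196 - 308*1/2
d^2 = 163
d = sqrt(163)

sqrt(163)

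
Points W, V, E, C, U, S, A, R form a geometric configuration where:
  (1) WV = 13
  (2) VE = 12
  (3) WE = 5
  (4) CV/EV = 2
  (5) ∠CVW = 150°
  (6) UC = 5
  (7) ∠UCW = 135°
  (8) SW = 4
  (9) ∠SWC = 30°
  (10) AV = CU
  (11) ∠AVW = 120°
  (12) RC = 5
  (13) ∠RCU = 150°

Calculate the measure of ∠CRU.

Step 1: By the law of cosines on triangle RCU: RU² = 5² + 5² − 2·5·5·cos(150°) = 93.3, so RU ≈ 9.66.
Step 2: By the inverse law of cosines on triangle CRU: cos(∠CRU) = (5² + 9.66² − 5²) / (2·5·9.66) = 93.3/96.59 = 0.9659, so ∠CRU = 15°.

Therefore, the measure of angle ∠CRU = 15°.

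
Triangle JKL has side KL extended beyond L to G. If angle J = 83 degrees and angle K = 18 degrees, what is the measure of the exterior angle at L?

The interior angle at L is 180 - 83 - 18 = 79 degrees.
The exterior angle and interior angle at L are supplementary:
Exterior angle = 180 - 79 = 101 degrees.

101 degrees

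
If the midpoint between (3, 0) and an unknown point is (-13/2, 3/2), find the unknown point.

Using the midpoint formula: M = ((x1 + x2)/2, (y1 + y2)/2)
We know M = (-13/2, 3/2) and C = (3, 0)
For x: -13/2 = (3 + x2)/2, so x2 = 2*-13/2 - 3 = -16
For y: 3/2 = (0 + y2)/2, so y2 = 2*3/2 - 0 = 3
A = (-16, 3)

(-16, 3)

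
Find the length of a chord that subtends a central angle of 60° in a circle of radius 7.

Chord length = 2r sin(θ/2)
= 2 × 7 × sin(60°/2)
= 2 × 7 × sin(30°)
= 7

7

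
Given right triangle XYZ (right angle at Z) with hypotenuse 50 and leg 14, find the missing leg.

By the Pythagorean theorem: YZ^2 = XY^2 - XZ^2
YZ^2 = 50^2 - 14^2 = 2500 - 196 = 2304
YZ = sqrt(2304) = 48

48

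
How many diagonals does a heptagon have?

Each of the 7 vertices connects to 4 non-adjacent vertices via diagonals.
Total connections = 7 × 4 = 28, but each diagonal is counted twice.
Number of diagonals = 28 / 2 = 14.

14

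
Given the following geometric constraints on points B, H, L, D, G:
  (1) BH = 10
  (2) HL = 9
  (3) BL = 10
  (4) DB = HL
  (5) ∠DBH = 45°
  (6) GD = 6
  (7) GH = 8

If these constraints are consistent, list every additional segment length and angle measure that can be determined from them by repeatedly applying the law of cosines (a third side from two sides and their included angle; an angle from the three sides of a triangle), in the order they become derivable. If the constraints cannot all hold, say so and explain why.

The constraints are consistent. Derivable facts, in order:
After 1 step:
- HD ≈ 7.33
- ∠BHL = 63.26°
- ∠BLH = 63.26°
- ∠HBL = 53.49°
After 2 steps:
- ∠BDH = 74.74°
- ∠BHD = 60.26°
- ∠DGH = 61.18°
- ∠DHG = 45.82°
- ∠GDH = 73°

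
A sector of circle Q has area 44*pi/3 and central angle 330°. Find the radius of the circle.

Sector area A = πr² × θ/360, so r² = 360A / (πθ).
r² = 360 × 44*pi/3 / (π × 330)
r² = 16
r = 4

4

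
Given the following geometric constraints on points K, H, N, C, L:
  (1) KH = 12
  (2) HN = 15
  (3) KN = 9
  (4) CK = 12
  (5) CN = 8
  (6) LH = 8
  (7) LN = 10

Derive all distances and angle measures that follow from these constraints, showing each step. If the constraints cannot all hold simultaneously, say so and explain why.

The constraints are consistent.

Step 1: From KC = 12, KN = 9, CN = 8, by the inverse law of cosines:
  cos(∠CKN) = (KC² + KN² - CN²) / (2·KC·KN)
  ∠CKN = 41.81°

Step 2: From KH = 12, KN = 9, HN = 15, by the inverse law of cosines:
  cos(∠HKN) = (KH² + KN² - HN²) / (2·KH·KN)
  ∠HKN = 90°

Step 3: From HK = 12, HN = 15, KN = 9, by the inverse law of cosines:
  cos(∠KHN) = (HK² + HN² - KN²) / (2·HK·HN)
  ∠KHN = 36.87°

Step 4: From HL = 8, HN = 15, LN = 10, by the inverse law of cosines:
  cos(∠LHN) = (HL² + HN² - LN²) / (2·HL·HN)
  ∠LHN = 38.05°

Step 5: From NC = 8, NK = 9, CK = 12, by the inverse law of cosines:
  cos(∠CNK) = (NC² + NK² - CK²) / (2·NC·NK)
  ∠CNK = 89.6°

Step 6: From NH = 15, NK = 9, HK = 12, by the inverse law of cosines:
  cos(∠HNK) = (NH² + NK² - HK²) / (2·NH·NK)
  ∠HNK = 53.13°

Step 7: From NH = 15, NL = 10, HL = 8, by the inverse law of cosines:
  cos(∠HNL) = (NH² + NL² - HL²) / (2·NH·NL)
  ∠HNL = 29.54°

Step 8: From CK = 12, CN = 8, KN = 9, by the inverse law of cosines:
  cos(∠KCN) = (CK² + CN² - KN²) / (2·CK·CN)
  ∠KCN = 48.59°

Step 9: From LH = 8, LN = 10, HN = 15, by the inverse law of cosines:
  cos(∠HLN) = (LH² + LN² - HN²) / (2·LH·LN)
  ∠HLN = 112.41°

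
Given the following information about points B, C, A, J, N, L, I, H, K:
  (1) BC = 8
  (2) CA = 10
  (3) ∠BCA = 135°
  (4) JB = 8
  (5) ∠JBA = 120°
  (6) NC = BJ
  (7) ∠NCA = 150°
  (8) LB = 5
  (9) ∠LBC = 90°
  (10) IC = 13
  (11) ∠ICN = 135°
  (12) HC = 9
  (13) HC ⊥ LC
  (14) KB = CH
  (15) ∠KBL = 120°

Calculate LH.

Step 1: By the law of cosines on triangle LBC: LC² = 5² + 8² − 2·5·8·cos(90°) = 89, so LC = √89.
Step 2: By the law of cosines on triangle LCH: LH² = √89² + 9² − 2·√89·9·cos(90°) = 170, so LH = √170.

Therefore, the length of LH = √170.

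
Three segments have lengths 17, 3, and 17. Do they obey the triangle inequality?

Check all three triangle inequalities:
17 + 3 = 20 > 17 ✓
17 + 17 = 34 > 3 ✓
3 + 17 = 20 > 17 ✓
All conditions hold, so these sides form a valid triangle.

Yes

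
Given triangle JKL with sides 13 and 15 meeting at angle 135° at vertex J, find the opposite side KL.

Law of cosines: KL^2 = 13^2 + 15^2 - 2(13)(15)cos(135°) = 195*sqrt(2) + 394, so KL = sqrt(195*sqrt(2) + 394).

sqrt(195*sqrt(2) + 394)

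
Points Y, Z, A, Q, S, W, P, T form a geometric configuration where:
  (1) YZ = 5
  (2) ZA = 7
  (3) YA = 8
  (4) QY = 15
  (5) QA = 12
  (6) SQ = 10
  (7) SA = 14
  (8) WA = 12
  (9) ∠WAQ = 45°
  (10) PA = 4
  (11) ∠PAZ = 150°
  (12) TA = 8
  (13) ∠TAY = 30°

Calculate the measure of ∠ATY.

Step 1: By the law of cosines on triangle TAY: TY² = 8² + 8² − 2·8·8·cos(30°) = 17.15, so TY ≈ 4.14.
Step 2: By the inverse law of cosines on triangle ATY: cos(∠ATY) = (8² + 4.14² − 8²) / (2·8·4.14) = 17.15/66.26 = 0.2588, so ∠ATY = 75°.

Therefore, the measure of angle ∠ATY = 75°.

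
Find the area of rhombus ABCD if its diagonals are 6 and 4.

Area of a rhombus = (d1 * d2) / 2
Area = (6 * 4) / 2
Area = 24 / 2
Area = 12

12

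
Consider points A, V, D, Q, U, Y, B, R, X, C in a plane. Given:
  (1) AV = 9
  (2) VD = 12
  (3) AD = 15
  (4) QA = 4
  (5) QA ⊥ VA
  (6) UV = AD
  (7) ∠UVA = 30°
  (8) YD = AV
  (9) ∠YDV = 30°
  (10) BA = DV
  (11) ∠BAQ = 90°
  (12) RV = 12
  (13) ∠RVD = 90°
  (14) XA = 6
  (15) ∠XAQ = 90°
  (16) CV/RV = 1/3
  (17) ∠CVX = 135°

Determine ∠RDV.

Step 1: By the law of cosines on triangle DVR: DR² = 12² + 12² − 2·12·12·cos(90°) = 288, so DR = 12·√2.
Step 2: By the inverse law of cosines on triangle RDV: cos(∠RDV) = ((12·√2)² + 12² − 12²) / (2·12·√2·12) = 288/407.29 = 0.7071, so ∠RDV = 45°.

Therefore, the measure of angle ∠RDV = 45°.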